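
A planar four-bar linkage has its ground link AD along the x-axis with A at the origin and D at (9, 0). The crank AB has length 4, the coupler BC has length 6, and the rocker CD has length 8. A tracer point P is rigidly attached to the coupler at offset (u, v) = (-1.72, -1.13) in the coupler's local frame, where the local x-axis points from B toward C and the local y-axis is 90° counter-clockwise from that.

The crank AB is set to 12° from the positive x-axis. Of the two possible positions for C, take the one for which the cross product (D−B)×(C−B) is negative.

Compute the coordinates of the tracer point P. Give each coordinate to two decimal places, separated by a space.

3.12 2.73

A=(0,0), D=(9.00,0)
B = A + 4.00·(cos12°, sin12°) = (3.9126, 0.8316)
|BD| = 5.1549
circle(B,6.00) ∩ circle(D,8.00): a=-0.1384, h=5.9984
  candidates: C₊=(4.7438,6.7738) cross=30.921; C₋=(2.8083,-5.0659) cross=-30.921
  mode - wants cross < 0 → take C=(2.8083,-5.0659) (cross=-30.921)
ex = (C−B)/|BC| = (-0.1840,-0.9829); ey = (0.9829,-0.1840)
P = B + -1.72·ex + -1.13·ey = (3.1185,2.7302)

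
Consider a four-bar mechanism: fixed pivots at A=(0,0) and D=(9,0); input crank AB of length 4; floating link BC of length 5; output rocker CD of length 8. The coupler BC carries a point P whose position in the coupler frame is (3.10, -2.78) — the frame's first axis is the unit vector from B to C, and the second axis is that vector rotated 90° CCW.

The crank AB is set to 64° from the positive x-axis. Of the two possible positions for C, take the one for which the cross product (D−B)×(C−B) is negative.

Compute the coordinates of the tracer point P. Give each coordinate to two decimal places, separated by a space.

A=(0,0), D=(9.00,0)
B = A + 4.00·(cos64°, sin64°) = (1.7535, 3.5952)
|BD| = 8.0893
circle(B,5.00) ∩ circle(D,8.00): a=1.6341, h=4.7254
  candidates: C₊=(5.3175,7.1020) cross=38.226; C₋=(1.1172,-1.3642) cross=-38.226
  mode - wants cross < 0 → take C=(1.1172,-1.3642) (cross=-38.226)
ex = (C−B)/|BC| = (-0.1273,-0.9919); ey = (0.9919,-0.1273)
P = B + 3.10·ex + -2.78·ey = (-1.3984,0.8742)

-1.40 0.87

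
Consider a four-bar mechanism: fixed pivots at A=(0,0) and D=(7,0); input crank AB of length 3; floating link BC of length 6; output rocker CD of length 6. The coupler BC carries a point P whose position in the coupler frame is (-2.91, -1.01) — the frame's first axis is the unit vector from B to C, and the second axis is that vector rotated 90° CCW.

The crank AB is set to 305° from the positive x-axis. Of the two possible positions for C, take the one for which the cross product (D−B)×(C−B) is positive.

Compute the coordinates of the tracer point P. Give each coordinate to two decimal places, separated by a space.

A=(0,0), D=(7.00,0)
B = A + 3.00·(cos305°, sin305°) = (1.7207, -2.4575)
|BD| = 5.8232
circle(B,6.00) ∩ circle(D,6.00): a=2.9116, h=5.2462
  candidates: C₊=(2.1464,3.5274) cross=30.550; C₋=(6.5743,-5.9849) cross=-30.550
  mode + wants cross > 0 → take C=(2.1464,3.5274) (cross=30.550)
ex = (C−B)/|BC| = (0.0709,0.9975); ey = (-0.9975,0.0709)
P = B + -2.91·ex + -1.01·ey = (2.5217,-5.4318)

2.52 -5.43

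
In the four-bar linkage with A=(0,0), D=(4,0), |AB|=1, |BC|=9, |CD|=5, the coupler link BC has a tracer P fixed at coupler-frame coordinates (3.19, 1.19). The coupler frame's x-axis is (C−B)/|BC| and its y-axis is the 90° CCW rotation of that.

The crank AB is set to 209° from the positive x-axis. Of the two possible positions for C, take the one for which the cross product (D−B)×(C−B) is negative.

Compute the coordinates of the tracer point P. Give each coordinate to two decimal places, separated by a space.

A=(0,0), D=(4.00,0)
B = A + 1.00·(cos209°, sin209°) = (-0.8746, -0.4848)
|BD| = 4.8987
circle(B,9.00) ∩ circle(D,5.00): a=8.1652, h=3.7855
  candidates: C₊=(6.8758,4.0902) cross=18.544; C₋=(7.6251,-3.4436) cross=-18.544
  mode - wants cross < 0 → take C=(7.6251,-3.4436) (cross=-18.544)
ex = (C−B)/|BC| = (0.9444,-0.3288); ey = (0.3288,0.9444)
P = B + 3.19·ex + 1.19·ey = (2.5293,-0.4097)

2.53 -0.41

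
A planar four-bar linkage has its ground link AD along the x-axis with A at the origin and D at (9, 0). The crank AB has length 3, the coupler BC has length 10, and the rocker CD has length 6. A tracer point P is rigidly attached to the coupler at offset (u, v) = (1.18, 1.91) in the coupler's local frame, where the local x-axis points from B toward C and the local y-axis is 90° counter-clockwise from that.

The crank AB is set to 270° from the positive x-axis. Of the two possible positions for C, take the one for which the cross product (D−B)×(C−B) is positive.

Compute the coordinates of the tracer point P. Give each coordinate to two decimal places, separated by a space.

-0.86 -0.93

A=(0,0), D=(9.00,0)
B = A + 3.00·(cos270°, sin270°) = (-0.0000, -3.0000)
|BD| = 9.4868
circle(B,10.00) ∩ circle(D,6.00): a=8.1165, h=5.8414
  candidates: C₊=(5.8528,5.1083) cross=55.417; C₋=(9.5472,-5.9750) cross=-55.417
  mode + wants cross > 0 → take C=(5.8528,5.1083) (cross=55.417)
ex = (C−B)/|BC| = (0.5853,0.8108); ey = (-0.8108,0.5853)
P = B + 1.18·ex + 1.91·ey = (-0.8581,-0.9253)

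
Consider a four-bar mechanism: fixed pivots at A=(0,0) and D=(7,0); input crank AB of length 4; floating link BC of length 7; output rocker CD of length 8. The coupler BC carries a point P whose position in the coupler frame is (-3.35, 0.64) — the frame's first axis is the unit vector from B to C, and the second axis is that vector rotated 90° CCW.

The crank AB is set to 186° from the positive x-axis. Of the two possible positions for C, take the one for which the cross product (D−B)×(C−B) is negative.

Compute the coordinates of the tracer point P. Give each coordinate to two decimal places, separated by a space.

A=(0,0), D=(7.00,0)
B = A + 4.00·(cos186°, sin186°) = (-3.9781, -0.4181)
|BD| = 10.9860
circle(B,7.00) ∩ circle(D,8.00): a=4.8103, h=5.0853
  candidates: C₊=(0.6352,4.8466) cross=55.868; C₋=(1.0223,-5.3167) cross=-55.868
  mode - wants cross < 0 → take C=(1.0223,-5.3167) (cross=-55.868)
ex = (C−B)/|BC| = (0.7143,-0.6998); ey = (0.6998,0.7143)
P = B + -3.35·ex + 0.64·ey = (-5.9233,2.3834)

-5.92 2.38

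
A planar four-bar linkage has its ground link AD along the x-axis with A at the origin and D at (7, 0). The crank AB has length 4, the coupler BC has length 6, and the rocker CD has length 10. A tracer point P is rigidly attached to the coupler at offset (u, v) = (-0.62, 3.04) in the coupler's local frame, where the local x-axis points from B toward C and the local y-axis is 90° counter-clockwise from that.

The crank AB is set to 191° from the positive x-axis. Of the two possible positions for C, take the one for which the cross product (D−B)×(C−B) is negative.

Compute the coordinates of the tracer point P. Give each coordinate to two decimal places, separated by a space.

-1.58 1.26

A=(0,0), D=(7.00,0)
B = A + 4.00·(cos191°, sin191°) = (-3.9265, -0.7632)
|BD| = 10.9531
circle(B,6.00) ∩ circle(D,10.00): a=2.5550, h=5.4288
  candidates: C₊=(-1.7560,4.8304) cross=59.462; C₋=(-0.9994,-6.0008) cross=-59.462
  mode - wants cross < 0 → take C=(-0.9994,-6.0008) (cross=-59.462)
ex = (C−B)/|BC| = (0.4879,-0.8729); ey = (0.8729,0.4879)
P = B + -0.62·ex + 3.04·ey = (-1.5753,1.2610)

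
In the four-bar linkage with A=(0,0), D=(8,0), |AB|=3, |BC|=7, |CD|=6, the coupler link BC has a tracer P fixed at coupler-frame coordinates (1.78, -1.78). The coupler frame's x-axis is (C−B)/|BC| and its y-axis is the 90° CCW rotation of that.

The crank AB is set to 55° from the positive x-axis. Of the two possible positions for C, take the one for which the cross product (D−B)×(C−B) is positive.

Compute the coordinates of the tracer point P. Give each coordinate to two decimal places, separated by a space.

4.16 1.82

A=(0,0), D=(8.00,0)
B = A + 3.00·(cos55°, sin55°) = (1.7207, 2.4575)
|BD| = 6.7430
circle(B,7.00) ∩ circle(D,6.00): a=4.3355, h=5.4958
  candidates: C₊=(7.7609,5.9952) cross=37.058; C₋=(3.7551,-4.2404) cross=-37.058
  mode + wants cross > 0 → take C=(7.7609,5.9952) (cross=37.058)
ex = (C−B)/|BC| = (0.8629,0.5054); ey = (-0.5054,0.8629)
P = B + 1.78·ex + -1.78·ey = (4.1563,1.8211)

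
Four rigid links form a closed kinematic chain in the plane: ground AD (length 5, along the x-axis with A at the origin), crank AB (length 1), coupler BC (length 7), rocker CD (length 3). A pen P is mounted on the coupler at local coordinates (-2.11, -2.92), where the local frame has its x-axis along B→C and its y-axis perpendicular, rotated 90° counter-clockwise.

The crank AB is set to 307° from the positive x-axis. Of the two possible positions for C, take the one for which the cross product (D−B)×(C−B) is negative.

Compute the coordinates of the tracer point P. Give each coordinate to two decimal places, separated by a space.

A=(0,0), D=(5.00,0)
B = A + 1.00·(cos307°, sin307°) = (0.6018, -0.7986)
|BD| = 4.4701
circle(B,7.00) ∩ circle(D,3.00): a=6.7092, h=1.9966
  candidates: C₊=(6.8464,2.3645) cross=8.925; C₋=(7.5598,-1.5644) cross=-8.925
  mode - wants cross < 0 → take C=(7.5598,-1.5644) (cross=-8.925)
ex = (C−B)/|BC| = (0.9940,-0.1094); ey = (0.1094,0.9940)
P = B + -2.11·ex + -2.92·ey = (-1.8150,-3.4703)

-1.81 -3.47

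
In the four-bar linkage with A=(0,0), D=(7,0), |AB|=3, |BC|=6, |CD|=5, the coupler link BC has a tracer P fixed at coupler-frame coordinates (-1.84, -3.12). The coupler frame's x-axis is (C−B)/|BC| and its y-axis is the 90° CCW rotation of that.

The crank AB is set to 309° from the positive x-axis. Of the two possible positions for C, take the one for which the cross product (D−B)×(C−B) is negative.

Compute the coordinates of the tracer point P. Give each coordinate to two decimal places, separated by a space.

A=(0,0), D=(7.00,0)
B = A + 3.00·(cos309°, sin309°) = (1.8880, -2.3314)
|BD| = 5.6186
circle(B,6.00) ∩ circle(D,5.00): a=3.7882, h=4.6529
  candidates: C₊=(3.4039,3.4739) cross=26.143; C₋=(7.2654,-4.9930) cross=-26.143
  mode - wants cross < 0 → take C=(7.2654,-4.9930) (cross=-26.143)
ex = (C−B)/|BC| = (0.8962,-0.4436); ey = (0.4436,0.8962)
P = B + -1.84·ex + -3.12·ey = (-1.1451,-4.3115)

-1.15 -4.31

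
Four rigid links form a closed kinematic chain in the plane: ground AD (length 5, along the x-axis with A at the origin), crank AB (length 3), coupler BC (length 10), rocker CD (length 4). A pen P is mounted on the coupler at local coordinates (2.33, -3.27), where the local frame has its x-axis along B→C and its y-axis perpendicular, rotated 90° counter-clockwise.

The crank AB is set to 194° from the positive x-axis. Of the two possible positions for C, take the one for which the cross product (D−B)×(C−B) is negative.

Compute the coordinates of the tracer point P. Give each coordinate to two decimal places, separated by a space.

-1.64 -4.53

A=(0,0), D=(5.00,0)
B = A + 3.00·(cos194°, sin194°) = (-2.9109, -0.7258)
|BD| = 7.9441
circle(B,10.00) ∩ circle(D,4.00): a=9.2590, h=3.7777
  candidates: C₊=(5.9643,3.8820) cross=30.011; C₋=(6.6545,-3.6418) cross=-30.011
  mode - wants cross < 0 → take C=(6.6545,-3.6418) (cross=-30.011)
ex = (C−B)/|BC| = (0.9565,-0.2916); ey = (0.2916,0.9565)
P = B + 2.33·ex + -3.27·ey = (-1.6357,-4.5331)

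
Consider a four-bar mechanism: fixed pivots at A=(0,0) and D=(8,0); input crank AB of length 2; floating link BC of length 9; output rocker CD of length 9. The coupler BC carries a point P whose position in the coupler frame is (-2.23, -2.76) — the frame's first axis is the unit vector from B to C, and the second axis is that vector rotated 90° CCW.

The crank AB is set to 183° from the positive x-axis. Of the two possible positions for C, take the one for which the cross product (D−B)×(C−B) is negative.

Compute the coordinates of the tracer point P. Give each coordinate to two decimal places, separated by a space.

A=(0,0), D=(8.00,0)
B = A + 2.00·(cos183°, sin183°) = (-1.9973, -0.1047)
|BD| = 9.9978
circle(B,9.00) ∩ circle(D,9.00): a=4.9989, h=7.4840
  candidates: C₊=(2.9230,7.4313) cross=74.824; C₋=(3.0797,-7.5360) cross=-74.824
  mode - wants cross < 0 → take C=(3.0797,-7.5360) (cross=-74.824)
ex = (C−B)/|BC| = (0.5641,-0.8257); ey = (0.8257,0.5641)
P = B + -2.23·ex + -2.76·ey = (-5.5342,0.1797)

-5.53 0.18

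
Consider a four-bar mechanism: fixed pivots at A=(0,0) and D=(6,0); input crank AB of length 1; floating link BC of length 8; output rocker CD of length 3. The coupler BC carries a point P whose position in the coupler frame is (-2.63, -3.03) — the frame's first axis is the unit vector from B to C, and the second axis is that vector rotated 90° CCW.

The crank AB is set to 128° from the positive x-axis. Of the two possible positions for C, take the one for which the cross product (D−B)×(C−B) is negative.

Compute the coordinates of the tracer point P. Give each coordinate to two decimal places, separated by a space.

-4.36 -0.65

A=(0,0), D=(6.00,0)
B = A + 1.00·(cos128°, sin128°) = (-0.6157, 0.7880)
|BD| = 6.6624
circle(B,8.00) ∩ circle(D,3.00): a=7.4588, h=2.8924
  candidates: C₊=(7.1329,2.7779) cross=19.270; C₋=(6.4487,-2.9663) cross=-19.270
  mode - wants cross < 0 → take C=(6.4487,-2.9663) (cross=-19.270)
ex = (C−B)/|BC| = (0.8830,-0.4693); ey = (0.4693,0.8830)
P = B + -2.63·ex + -3.03·ey = (-4.3600,-0.6534)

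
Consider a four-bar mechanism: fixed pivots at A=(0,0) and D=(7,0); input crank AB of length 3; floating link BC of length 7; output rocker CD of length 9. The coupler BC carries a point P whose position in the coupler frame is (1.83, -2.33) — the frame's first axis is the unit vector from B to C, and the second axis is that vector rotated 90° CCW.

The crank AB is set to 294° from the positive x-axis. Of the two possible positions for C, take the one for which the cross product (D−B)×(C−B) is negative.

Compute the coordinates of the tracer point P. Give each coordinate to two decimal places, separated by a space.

0.17 -5.51

A=(0,0), D=(7.00,0)
B = A + 3.00·(cos294°, sin294°) = (1.2202, -2.7406)
|BD| = 6.3966
circle(B,7.00) ∩ circle(D,9.00): a=0.6970, h=6.9652
  candidates: C₊=(-1.1342,3.8515) cross=44.554; C₋=(4.8342,-8.7355) cross=-44.554
  mode - wants cross < 0 → take C=(4.8342,-8.7355) (cross=-44.554)
ex = (C−B)/|BC| = (0.5163,-0.8564); ey = (0.8564,0.5163)
P = B + 1.83·ex + -2.33·ey = (0.1696,-5.5108)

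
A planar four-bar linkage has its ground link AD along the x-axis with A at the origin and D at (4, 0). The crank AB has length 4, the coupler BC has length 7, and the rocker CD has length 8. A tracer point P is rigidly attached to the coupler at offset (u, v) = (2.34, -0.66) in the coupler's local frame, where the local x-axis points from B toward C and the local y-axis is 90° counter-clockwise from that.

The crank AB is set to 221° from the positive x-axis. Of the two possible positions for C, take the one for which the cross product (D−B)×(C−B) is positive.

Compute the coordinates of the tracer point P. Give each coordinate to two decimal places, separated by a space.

-2.25 -0.32

A=(0,0), D=(4.00,0)
B = A + 4.00·(cos221°, sin221°) = (-3.0188, -2.6242)
|BD| = 7.4934
circle(B,7.00) ∩ circle(D,8.00): a=2.7458, h=6.4390
  candidates: C₊=(-2.7019,4.3686) cross=48.250; C₋=(1.8081,-7.6939) cross=-48.250
  mode + wants cross > 0 → take C=(-2.7019,4.3686) (cross=48.250)
ex = (C−B)/|BC| = (0.0453,0.9990); ey = (-0.9990,0.0453)
P = B + 2.34·ex + -0.66·ey = (-2.2536,-0.3165)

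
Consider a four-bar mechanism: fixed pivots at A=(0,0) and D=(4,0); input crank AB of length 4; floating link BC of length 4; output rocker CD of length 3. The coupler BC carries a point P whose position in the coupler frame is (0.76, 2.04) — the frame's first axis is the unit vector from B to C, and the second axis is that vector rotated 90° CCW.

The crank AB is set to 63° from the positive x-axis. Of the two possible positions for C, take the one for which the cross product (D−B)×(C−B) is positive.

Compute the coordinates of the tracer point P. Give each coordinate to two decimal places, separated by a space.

A=(0,0), D=(4.00,0)
B = A + 4.00·(cos63°, sin63°) = (1.8160, 3.5640)
|BD| = 4.1800
circle(B,4.00) ∩ circle(D,3.00): a=2.9273, h=2.7260
  candidates: C₊=(5.6697,2.4924) cross=11.394; C₋=(1.0212,-0.3562) cross=-11.394
  mode + wants cross > 0 → take C=(5.6697,2.4924) (cross=11.394)
ex = (C−B)/|BC| = (0.9634,-0.2679); ey = (0.2679,0.9634)
P = B + 0.76·ex + 2.04·ey = (3.0947,5.3258)

3.09 5.33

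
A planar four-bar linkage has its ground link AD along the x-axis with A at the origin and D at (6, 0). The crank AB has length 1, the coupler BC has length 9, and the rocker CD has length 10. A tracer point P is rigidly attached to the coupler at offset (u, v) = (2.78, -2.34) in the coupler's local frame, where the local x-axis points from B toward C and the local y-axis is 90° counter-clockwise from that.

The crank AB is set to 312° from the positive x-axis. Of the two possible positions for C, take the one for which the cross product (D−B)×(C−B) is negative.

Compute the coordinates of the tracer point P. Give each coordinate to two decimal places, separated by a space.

-0.94 -4.00

A=(0,0), D=(6.00,0)
B = A + 1.00·(cos312°, sin312°) = (0.6691, -0.7431)
|BD| = 5.3824
circle(B,9.00) ∩ circle(D,10.00): a=0.9262, h=8.9522
  candidates: C₊=(0.3504,8.2512) cross=48.185; C₋=(2.8225,-9.4817) cross=-48.185
  mode - wants cross < 0 → take C=(2.8225,-9.4817) (cross=-48.185)
ex = (C−B)/|BC| = (0.2393,-0.9710); ey = (0.9710,0.2393)
P = B + 2.78·ex + -2.34·ey = (-0.9378,-4.0023)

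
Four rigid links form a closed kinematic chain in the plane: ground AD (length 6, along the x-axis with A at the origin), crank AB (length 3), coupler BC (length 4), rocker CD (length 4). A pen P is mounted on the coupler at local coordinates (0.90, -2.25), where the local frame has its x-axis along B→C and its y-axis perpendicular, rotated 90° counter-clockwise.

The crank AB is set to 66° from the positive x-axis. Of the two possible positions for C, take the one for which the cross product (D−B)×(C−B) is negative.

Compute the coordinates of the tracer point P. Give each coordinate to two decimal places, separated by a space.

A=(0,0), D=(6.00,0)
B = A + 3.00·(cos66°, sin66°) = (1.2202, 2.7406)
|BD| = 5.5098
circle(B,4.00) ∩ circle(D,4.00): a=2.7549, h=2.9001
  candidates: C₊=(5.0527,3.8862) cross=15.979; C₋=(2.1675,-1.1456) cross=-15.979
  mode - wants cross < 0 → take C=(2.1675,-1.1456) (cross=-15.979)
ex = (C−B)/|BC| = (0.2368,-0.9715); ey = (0.9715,0.2368)
P = B + 0.90·ex + -2.25·ey = (-0.7526,1.3334)

-0.75 1.33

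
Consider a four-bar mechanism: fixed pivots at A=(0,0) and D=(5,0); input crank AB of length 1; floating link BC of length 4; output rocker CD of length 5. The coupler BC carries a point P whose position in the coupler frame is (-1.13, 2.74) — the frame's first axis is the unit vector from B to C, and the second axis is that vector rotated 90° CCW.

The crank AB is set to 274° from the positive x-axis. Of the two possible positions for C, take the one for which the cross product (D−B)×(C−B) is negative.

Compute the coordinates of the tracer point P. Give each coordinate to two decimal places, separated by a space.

A=(0,0), D=(5.00,0)
B = A + 1.00·(cos274°, sin274°) = (0.0698, -0.9976)
|BD| = 5.0302
circle(B,4.00) ∩ circle(D,5.00): a=1.6205, h=3.6571
  candidates: C₊=(0.9328,2.9082) cross=18.396; C₋=(2.3833,-4.2606) cross=-18.396
  mode - wants cross < 0 → take C=(2.3833,-4.2606) (cross=-18.396)
ex = (C−B)/|BC| = (0.5784,-0.8158); ey = (0.8158,0.5784)
P = B + -1.13·ex + 2.74·ey = (1.6514,1.5090)

1.65 1.51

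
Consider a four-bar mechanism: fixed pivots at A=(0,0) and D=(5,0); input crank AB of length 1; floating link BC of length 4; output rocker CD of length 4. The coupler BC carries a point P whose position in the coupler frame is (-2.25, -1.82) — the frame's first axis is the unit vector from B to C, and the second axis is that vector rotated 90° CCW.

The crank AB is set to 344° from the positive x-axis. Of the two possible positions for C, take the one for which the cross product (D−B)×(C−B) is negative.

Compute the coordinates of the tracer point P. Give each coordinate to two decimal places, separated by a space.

A=(0,0), D=(5.00,0)
B = A + 1.00·(cos344°, sin344°) = (0.9613, -0.2756)
|BD| = 4.0481
circle(B,4.00) ∩ circle(D,4.00): a=2.0241, h=3.4501
  candidates: C₊=(2.7457,3.3043) cross=13.966; C₋=(3.2155,-3.5799) cross=-13.966
  mode - wants cross < 0 → take C=(3.2155,-3.5799) (cross=-13.966)
ex = (C−B)/|BC| = (0.5636,-0.8261); ey = (0.8261,0.5636)
P = B + -2.25·ex + -1.82·ey = (-1.8102,0.5573)

-1.81 0.56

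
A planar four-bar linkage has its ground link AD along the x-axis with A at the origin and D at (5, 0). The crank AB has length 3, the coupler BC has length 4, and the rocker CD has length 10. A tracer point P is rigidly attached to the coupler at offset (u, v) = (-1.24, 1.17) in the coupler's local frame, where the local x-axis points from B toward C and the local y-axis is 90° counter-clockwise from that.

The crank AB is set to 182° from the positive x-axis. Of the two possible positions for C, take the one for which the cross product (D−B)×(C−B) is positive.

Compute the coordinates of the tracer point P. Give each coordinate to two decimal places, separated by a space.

-3.70 -1.66

A=(0,0), D=(5.00,0)
B = A + 3.00·(cos182°, sin182°) = (-2.9982, -0.1047)
|BD| = 7.9989
circle(B,4.00) ∩ circle(D,10.00): a=-1.2513, h=3.7992
  candidates: C₊=(-4.2991,3.6778) cross=30.390; C₋=(-4.1997,-3.9200) cross=-30.390
  mode + wants cross > 0 → take C=(-4.2991,3.6778) (cross=30.390)
ex = (C−B)/|BC| = (-0.3252,0.9456); ey = (-0.9456,-0.3252)
P = B + -1.24·ex + 1.17·ey = (-3.7013,-1.6578)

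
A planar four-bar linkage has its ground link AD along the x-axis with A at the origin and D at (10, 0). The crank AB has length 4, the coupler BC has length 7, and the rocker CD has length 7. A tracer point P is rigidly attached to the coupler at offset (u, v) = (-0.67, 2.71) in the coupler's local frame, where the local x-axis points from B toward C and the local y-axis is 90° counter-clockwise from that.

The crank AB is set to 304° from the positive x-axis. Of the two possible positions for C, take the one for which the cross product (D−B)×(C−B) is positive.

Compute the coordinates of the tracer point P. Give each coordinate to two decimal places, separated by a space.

-0.55 -3.31

A=(0,0), D=(10.00,0)
B = A + 4.00·(cos304°, sin304°) = (2.2368, -3.3162)
|BD| = 8.4418
circle(B,7.00) ∩ circle(D,7.00): a=4.2209, h=5.5843
  candidates: C₊=(3.9248,3.4773) cross=47.141; C₋=(8.3120,-6.7934) cross=-47.141
  mode + wants cross > 0 → take C=(3.9248,3.4773) (cross=47.141)
ex = (C−B)/|BC| = (0.2411,0.9705); ey = (-0.9705,0.2411)
P = B + -0.67·ex + 2.71·ey = (-0.5548,-3.3129)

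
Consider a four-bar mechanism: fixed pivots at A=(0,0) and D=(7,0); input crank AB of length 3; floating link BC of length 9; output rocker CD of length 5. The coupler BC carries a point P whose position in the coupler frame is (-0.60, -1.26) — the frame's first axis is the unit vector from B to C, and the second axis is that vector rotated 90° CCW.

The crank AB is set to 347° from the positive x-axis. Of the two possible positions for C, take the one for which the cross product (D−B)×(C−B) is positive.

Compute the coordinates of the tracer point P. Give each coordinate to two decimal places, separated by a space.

A=(0,0), D=(7.00,0)
B = A + 3.00·(cos347°, sin347°) = (2.9231, -0.6749)
|BD| = 4.1324
circle(B,9.00) ∩ circle(D,5.00): a=8.8420, h=1.6792
  candidates: C₊=(11.3721,2.4258) cross=6.939; C₋=(11.9206,-0.8875) cross=-6.939
  mode + wants cross > 0 → take C=(11.3721,2.4258) (cross=6.939)
ex = (C−B)/|BC| = (0.9388,0.3445); ey = (-0.3445,0.9388)
P = B + -0.60·ex + -1.26·ey = (2.7939,-2.0644)

2.79 -2.06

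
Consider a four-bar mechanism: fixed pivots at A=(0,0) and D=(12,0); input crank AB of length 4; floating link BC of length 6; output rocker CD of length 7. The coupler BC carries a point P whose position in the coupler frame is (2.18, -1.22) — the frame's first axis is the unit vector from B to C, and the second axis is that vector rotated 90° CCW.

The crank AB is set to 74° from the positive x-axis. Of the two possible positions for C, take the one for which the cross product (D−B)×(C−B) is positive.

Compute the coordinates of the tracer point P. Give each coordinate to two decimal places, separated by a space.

A=(0,0), D=(12.00,0)
B = A + 4.00·(cos74°, sin74°) = (1.1025, 3.8450)
|BD| = 11.5559
circle(B,6.00) ∩ circle(D,7.00): a=5.2155, h=2.9663
  candidates: C₊=(7.0078,4.9070) cross=34.278; C₋=(5.0339,-0.6876) cross=-34.278
  mode + wants cross > 0 → take C=(7.0078,4.9070) (cross=34.278)
ex = (C−B)/|BC| = (0.9842,0.1770); ey = (-0.1770,0.9842)
P = B + 2.18·ex + -1.22·ey = (3.4641,3.0301)

3.46 3.03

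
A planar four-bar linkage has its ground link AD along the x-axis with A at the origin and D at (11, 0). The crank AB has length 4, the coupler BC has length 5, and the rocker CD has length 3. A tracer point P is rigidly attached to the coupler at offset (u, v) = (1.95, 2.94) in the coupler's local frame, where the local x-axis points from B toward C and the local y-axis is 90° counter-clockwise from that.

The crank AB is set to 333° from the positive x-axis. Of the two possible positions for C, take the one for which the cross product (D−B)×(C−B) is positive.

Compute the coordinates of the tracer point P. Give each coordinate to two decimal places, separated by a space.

A=(0,0), D=(11.00,0)
B = A + 4.00·(cos333°, sin333°) = (3.5640, -1.8160)
|BD| = 7.6545
circle(B,5.00) ∩ circle(D,3.00): a=4.8724, h=1.1224
  candidates: C₊=(8.0310,0.4303) cross=8.592; C₋=(8.5636,-1.7504) cross=-8.592
  mode + wants cross > 0 → take C=(8.0310,0.4303) (cross=8.592)
ex = (C−B)/|BC| = (0.8934,0.4493); ey = (-0.4493,0.8934)
P = B + 1.95·ex + 2.94·ey = (3.9853,1.6867)

3.99 1.69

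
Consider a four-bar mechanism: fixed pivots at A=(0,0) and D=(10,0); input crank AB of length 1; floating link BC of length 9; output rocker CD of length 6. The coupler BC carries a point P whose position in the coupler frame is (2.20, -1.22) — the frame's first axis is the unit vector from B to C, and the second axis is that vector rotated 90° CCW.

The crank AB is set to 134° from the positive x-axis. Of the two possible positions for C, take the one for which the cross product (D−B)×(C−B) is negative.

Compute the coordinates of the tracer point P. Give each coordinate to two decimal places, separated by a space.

0.29 -1.59

A=(0,0), D=(10.00,0)
B = A + 1.00·(cos134°, sin134°) = (-0.6947, 0.7193)
|BD| = 10.7188
circle(B,9.00) ∩ circle(D,6.00): a=7.4585, h=5.0369
  candidates: C₊=(7.0851,5.2444) cross=53.990; C₋=(6.4090,-4.8068) cross=-53.990
  mode - wants cross < 0 → take C=(6.4090,-4.8068) (cross=-53.990)
ex = (C−B)/|BC| = (0.7893,-0.6140); ey = (0.6140,0.7893)
P = B + 2.20·ex + -1.22·ey = (0.2927,-1.5944)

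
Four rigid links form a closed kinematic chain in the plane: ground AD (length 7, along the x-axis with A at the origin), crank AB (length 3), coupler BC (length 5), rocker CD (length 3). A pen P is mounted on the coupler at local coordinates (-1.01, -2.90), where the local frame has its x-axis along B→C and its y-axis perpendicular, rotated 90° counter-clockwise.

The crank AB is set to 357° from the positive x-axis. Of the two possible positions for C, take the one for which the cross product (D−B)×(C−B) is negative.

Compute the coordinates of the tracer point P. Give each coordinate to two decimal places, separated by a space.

0.52 -1.97

A=(0,0), D=(7.00,0)
B = A + 3.00·(cos357°, sin357°) = (2.9959, -0.1570)
|BD| = 4.0072
circle(B,5.00) ∩ circle(D,3.00): a=4.0000, h=3.0000
  candidates: C₊=(6.8753,2.9974) cross=12.022; C₋=(7.1104,-2.9980) cross=-12.022
  mode - wants cross < 0 → take C=(7.1104,-2.9980) (cross=-12.022)
ex = (C−B)/|BC| = (0.8229,-0.5682); ey = (0.5682,0.8229)
P = B + -1.01·ex + -2.90·ey = (0.5170,-1.9695)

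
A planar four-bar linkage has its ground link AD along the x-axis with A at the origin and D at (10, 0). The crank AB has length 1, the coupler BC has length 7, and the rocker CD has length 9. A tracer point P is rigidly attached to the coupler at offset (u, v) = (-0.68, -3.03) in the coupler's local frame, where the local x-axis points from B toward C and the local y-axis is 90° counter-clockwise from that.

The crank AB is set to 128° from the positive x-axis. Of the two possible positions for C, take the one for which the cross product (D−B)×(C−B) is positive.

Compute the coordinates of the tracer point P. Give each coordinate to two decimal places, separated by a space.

1.38 -1.59

A=(0,0), D=(10.00,0)
B = A + 1.00·(cos128°, sin128°) = (-0.6157, 0.7880)
|BD| = 10.6449
circle(B,7.00) ∩ circle(D,9.00): a=3.8194, h=5.8662
  candidates: C₊=(3.6275,6.3554) cross=62.445; C₋=(2.7590,-5.3448) cross=-62.445
  mode + wants cross > 0 → take C=(3.6275,6.3554) (cross=62.445)
ex = (C−B)/|BC| = (0.6062,0.7953); ey = (-0.7953,0.6062)
P = B + -0.68·ex + -3.03·ey = (1.3820,-1.5895)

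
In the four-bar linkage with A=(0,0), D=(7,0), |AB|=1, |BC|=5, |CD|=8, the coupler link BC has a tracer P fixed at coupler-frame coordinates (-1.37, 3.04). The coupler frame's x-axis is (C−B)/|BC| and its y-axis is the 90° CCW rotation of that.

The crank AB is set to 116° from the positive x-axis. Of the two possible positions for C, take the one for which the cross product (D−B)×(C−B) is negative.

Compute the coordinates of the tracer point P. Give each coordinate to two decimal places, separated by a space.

A=(0,0), D=(7.00,0)
B = A + 1.00·(cos116°, sin116°) = (-0.4384, 0.8988)
|BD| = 7.4925
circle(B,5.00) ∩ circle(D,8.00): a=1.1436, h=4.8675
  candidates: C₊=(1.2809,5.5939) cross=36.469; C₋=(0.1131,-4.0707) cross=-36.469
  mode - wants cross < 0 → take C=(0.1131,-4.0707) (cross=-36.469)
ex = (C−B)/|BC| = (0.1103,-0.9939); ey = (0.9939,0.1103)
P = B + -1.37·ex + 3.04·ey = (2.4320,2.5957)

2.43 2.60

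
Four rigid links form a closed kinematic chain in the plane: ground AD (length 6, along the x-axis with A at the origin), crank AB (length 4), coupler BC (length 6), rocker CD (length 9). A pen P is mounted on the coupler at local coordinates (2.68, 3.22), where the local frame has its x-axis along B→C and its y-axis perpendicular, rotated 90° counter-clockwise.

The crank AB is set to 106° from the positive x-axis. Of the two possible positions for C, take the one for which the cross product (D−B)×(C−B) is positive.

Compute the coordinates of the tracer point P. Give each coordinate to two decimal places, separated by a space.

-1.81 7.97

A=(0,0), D=(6.00,0)
B = A + 4.00·(cos106°, sin106°) = (-1.1025, 3.8450)
|BD| = 8.0765
circle(B,6.00) ∩ circle(D,9.00): a=1.2524, h=5.8678
  candidates: C₊=(2.7924,8.4090) cross=47.392; C₋=(-2.7947,-1.9114) cross=-47.392
  mode + wants cross > 0 → take C=(2.7924,8.4090) (cross=47.392)
ex = (C−B)/|BC| = (0.6492,0.7607); ey = (-0.7607,0.6492)
P = B + 2.68·ex + 3.22·ey = (-1.8121,7.9739)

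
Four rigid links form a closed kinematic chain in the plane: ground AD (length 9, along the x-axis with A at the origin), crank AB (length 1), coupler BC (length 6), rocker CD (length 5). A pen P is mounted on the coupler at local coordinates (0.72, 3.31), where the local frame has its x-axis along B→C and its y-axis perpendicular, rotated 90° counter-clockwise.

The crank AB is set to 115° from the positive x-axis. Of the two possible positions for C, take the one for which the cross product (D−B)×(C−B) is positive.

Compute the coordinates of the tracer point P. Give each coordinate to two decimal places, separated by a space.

A=(0,0), D=(9.00,0)
B = A + 1.00·(cos115°, sin115°) = (-0.4226, 0.9063)
|BD| = 9.4661
circle(B,6.00) ∩ circle(D,5.00): a=5.3141, h=2.7858
  candidates: C₊=(5.1338,3.1705) cross=26.371; C₋=(4.6003,-2.3755) cross=-26.371
  mode + wants cross > 0 → take C=(5.1338,3.1705) (cross=26.371)
ex = (C−B)/|BC| = (0.9261,0.3774); ey = (-0.3774,0.9261)
P = B + 0.72·ex + 3.31·ey = (-1.0049,4.2433)

-1.00 4.24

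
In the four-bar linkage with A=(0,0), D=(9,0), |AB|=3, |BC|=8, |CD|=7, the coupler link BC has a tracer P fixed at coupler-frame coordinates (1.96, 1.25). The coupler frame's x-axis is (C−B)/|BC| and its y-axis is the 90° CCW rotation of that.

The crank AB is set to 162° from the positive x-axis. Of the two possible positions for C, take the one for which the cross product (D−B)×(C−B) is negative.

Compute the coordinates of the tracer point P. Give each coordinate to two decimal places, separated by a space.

A=(0,0), D=(9.00,0)
B = A + 3.00·(cos162°, sin162°) = (-2.8532, 0.9271)
|BD| = 11.8894
circle(B,8.00) ∩ circle(D,7.00): a=6.5755, h=4.5566
  candidates: C₊=(4.0576,4.9571) cross=54.175; C₋=(3.3470,-4.1284) cross=-54.175
  mode - wants cross < 0 → take C=(3.3470,-4.1284) (cross=-54.175)
ex = (C−B)/|BC| = (0.7750,-0.6319); ey = (0.6319,0.7750)
P = B + 1.96·ex + 1.25·ey = (-0.5442,0.6572)

-0.54 0.66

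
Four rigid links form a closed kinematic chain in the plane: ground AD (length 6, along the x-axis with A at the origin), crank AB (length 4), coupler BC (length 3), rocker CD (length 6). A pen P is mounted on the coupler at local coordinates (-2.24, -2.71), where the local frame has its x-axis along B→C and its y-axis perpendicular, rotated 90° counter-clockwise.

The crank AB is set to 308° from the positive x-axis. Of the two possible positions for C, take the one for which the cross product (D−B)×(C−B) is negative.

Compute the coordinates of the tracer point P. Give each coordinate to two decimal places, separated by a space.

A=(0,0), D=(6.00,0)
B = A + 4.00·(cos308°, sin308°) = (2.4626, -3.1520)
|BD| = 4.7380
circle(B,3.00) ∩ circle(D,6.00): a=-0.4803, h=2.9613
  candidates: C₊=(0.1339,-1.2607) cross=14.030; C₋=(4.0741,-5.6825) cross=-14.030
  mode - wants cross < 0 → take C=(4.0741,-5.6825) (cross=-14.030)
ex = (C−B)/|BC| = (0.5371,-0.8435); ey = (0.8435,0.5371)
P = B + -2.24·ex + -2.71·ey = (-1.0264,-2.7183)

-1.03 -2.72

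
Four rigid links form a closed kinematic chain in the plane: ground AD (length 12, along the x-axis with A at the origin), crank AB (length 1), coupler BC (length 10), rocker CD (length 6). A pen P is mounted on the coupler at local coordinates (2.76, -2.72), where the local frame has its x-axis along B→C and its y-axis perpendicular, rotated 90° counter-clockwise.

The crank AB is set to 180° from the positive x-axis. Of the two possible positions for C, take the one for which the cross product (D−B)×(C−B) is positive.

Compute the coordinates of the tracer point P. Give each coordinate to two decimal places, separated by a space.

A=(0,0), D=(12.00,0)
B = A + 1.00·(cos180°, sin180°) = (-1.0000, 0.0000)
|BD| = 13.0000
circle(B,10.00) ∩ circle(D,6.00): a=8.9615, h=4.4374
  candidates: C₊=(7.9615,4.4374) cross=57.687; C₋=(7.9615,-4.4374) cross=-57.687
  mode + wants cross > 0 → take C=(7.9615,4.4374) (cross=57.687)
ex = (C−B)/|BC| = (0.8962,0.4437); ey = (-0.4437,0.8962)
P = B + 2.76·ex + -2.72·ey = (2.6804,-1.2128)

2.68 -1.21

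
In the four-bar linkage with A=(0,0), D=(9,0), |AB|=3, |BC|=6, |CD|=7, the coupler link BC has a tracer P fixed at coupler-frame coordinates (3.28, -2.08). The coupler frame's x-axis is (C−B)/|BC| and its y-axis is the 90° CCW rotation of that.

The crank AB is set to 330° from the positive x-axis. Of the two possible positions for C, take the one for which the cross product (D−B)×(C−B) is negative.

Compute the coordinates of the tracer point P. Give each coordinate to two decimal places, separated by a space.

A=(0,0), D=(9.00,0)
B = A + 3.00·(cos330°, sin330°) = (2.5981, -1.5000)
|BD| = 6.5753
circle(B,6.00) ∩ circle(D,7.00): a=2.2991, h=5.5420
  candidates: C₊=(3.5723,4.4204) cross=36.441; C₋=(6.1008,-6.3714) cross=-36.441
  mode - wants cross < 0 → take C=(6.1008,-6.3714) (cross=-36.441)
ex = (C−B)/|BC| = (0.5838,-0.8119); ey = (0.8119,0.5838)
P = B + 3.28·ex + -2.08·ey = (2.8242,-5.3773)

2.82 -5.38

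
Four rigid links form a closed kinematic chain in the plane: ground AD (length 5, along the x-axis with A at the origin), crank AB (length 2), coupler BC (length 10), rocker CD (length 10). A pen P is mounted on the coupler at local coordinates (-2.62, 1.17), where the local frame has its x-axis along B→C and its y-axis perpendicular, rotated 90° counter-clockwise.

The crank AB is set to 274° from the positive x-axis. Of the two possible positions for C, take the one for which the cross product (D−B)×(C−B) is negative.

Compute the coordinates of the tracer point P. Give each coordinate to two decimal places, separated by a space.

-0.53 0.80

A=(0,0), D=(5.00,0)
B = A + 2.00·(cos274°, sin274°) = (0.1395, -1.9951)
|BD| = 5.2540
circle(B,10.00) ∩ circle(D,10.00): a=2.6270, h=9.6488
  candidates: C₊=(-1.0942,7.9285) cross=50.695; C₋=(6.2337,-9.9236) cross=-50.695
  mode - wants cross < 0 → take C=(6.2337,-9.9236) (cross=-50.695)
ex = (C−B)/|BC| = (0.6094,-0.7928); ey = (0.7928,0.6094)
P = B + -2.62·ex + 1.17·ey = (-0.5295,0.7952)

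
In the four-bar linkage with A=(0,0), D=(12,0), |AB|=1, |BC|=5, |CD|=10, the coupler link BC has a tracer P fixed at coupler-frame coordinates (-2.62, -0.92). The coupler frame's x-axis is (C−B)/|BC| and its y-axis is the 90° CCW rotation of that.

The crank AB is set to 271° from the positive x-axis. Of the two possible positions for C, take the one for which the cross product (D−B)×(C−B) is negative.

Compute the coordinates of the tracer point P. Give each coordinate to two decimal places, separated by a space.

A=(0,0), D=(12.00,0)
B = A + 1.00·(cos271°, sin271°) = (0.0175, -0.9998)
|BD| = 12.0242
circle(B,5.00) ∩ circle(D,10.00): a=2.8934, h=4.0778
  candidates: C₊=(2.5617,3.3044) cross=49.032; C₋=(3.2399,-4.8229) cross=-49.032
  mode - wants cross < 0 → take C=(3.2399,-4.8229) (cross=-49.032)
ex = (C−B)/|BC| = (0.6445,-0.7646); ey = (0.7646,0.6445)
P = B + -2.62·ex + -0.92·ey = (-2.3746,0.4105)

-2.37 0.41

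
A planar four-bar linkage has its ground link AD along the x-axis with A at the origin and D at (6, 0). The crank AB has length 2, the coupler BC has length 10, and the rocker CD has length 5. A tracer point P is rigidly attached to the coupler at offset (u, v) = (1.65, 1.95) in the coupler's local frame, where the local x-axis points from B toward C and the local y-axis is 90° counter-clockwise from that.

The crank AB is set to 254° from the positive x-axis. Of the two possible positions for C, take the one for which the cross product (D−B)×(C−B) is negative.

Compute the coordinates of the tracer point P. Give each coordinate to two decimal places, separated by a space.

1.43 -0.31

A=(0,0), D=(6.00,0)
B = A + 2.00·(cos254°, sin254°) = (-0.5513, -1.9225)
|BD| = 6.8275
circle(B,10.00) ∩ circle(D,5.00): a=8.9062, h=4.5474
  candidates: C₊=(6.7141,4.9487) cross=31.048; C₋=(9.2751,-3.7781) cross=-31.048
  mode - wants cross < 0 → take C=(9.2751,-3.7781) (cross=-31.048)
ex = (C−B)/|BC| = (0.9826,-0.1856); ey = (0.1856,0.9826)
P = B + 1.65·ex + 1.95·ey = (1.4319,-0.3126)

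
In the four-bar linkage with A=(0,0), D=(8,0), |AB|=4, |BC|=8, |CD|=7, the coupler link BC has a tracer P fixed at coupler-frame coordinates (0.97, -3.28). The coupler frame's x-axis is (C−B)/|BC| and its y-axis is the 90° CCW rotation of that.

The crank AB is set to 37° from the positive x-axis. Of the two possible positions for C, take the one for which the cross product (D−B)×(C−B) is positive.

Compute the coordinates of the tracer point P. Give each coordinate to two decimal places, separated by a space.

A=(0,0), D=(8.00,0)
B = A + 4.00·(cos37°, sin37°) = (3.1945, 2.4073)
|BD| = 5.3747
circle(B,8.00) ∩ circle(D,7.00): a=4.0828, h=6.8797
  candidates: C₊=(9.9263,6.7297) cross=36.977; C₋=(3.7636,-5.5725) cross=-36.977
  mode + wants cross > 0 → take C=(9.9263,6.7297) (cross=36.977)
ex = (C−B)/|BC| = (0.8415,0.5403); ey = (-0.5403,0.8415)
P = B + 0.97·ex + -3.28·ey = (5.7830,0.1714)

5.78 0.17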